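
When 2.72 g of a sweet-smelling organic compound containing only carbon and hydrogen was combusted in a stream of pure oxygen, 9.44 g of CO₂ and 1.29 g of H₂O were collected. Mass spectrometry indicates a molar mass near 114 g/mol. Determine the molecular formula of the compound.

C9H6

mol C = 9.44 g CO₂ ÷ 44.009 g/mol = 0.2145 mol
mol H = 2 × 1.29 g H₂O ÷ 18.015 g/mol = 0.1432 mol
Divide by the smallest (0.1432 mol): C 1.498, H 1.000
Multiplying each by 2 gives whole numbers: C 3.00, H 2.00
Empirical formula: C3H2
Empirical-formula mass = 38.05 g/mol; 114 ÷ 38.05 ≈ 3, so the molecular formula is C9H6.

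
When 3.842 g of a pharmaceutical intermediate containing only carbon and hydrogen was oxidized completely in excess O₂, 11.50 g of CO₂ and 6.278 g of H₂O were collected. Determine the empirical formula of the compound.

C3H8

mol C = 11.50 g CO₂ ÷ 44.009 g/mol = 0.26131 mol
mol H = 2 × 6.278 g H₂O ÷ 18.015 g/mol = 0.69697 mol
Divide by the smallest (0.26131 mol): C 1.000, H 2.667
Multiplying each by 3 gives whole numbers: C 3.00, H 8.00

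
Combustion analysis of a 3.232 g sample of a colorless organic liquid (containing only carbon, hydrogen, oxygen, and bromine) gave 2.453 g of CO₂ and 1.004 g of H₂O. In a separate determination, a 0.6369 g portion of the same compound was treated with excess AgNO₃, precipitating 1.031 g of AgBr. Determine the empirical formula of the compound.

C4H8Br2O

mol C = 2.453 g CO₂ ÷ 44.009 g/mol = 0.055739 mol
mol H = 2 × 1.004 g H₂O ÷ 18.015 g/mol = 0.11146 mol
From the AgBr data: mol Br per gram of compound = (1.031 ÷ 187.772) ÷ 0.6369 = 0.0086210 mol/g, so in the 3.232 g combustion sample mol Br = 0.027863 mol
mass O = 3.232 − (0.66948 + 0.11235 + 2.2264) = 0.22380 g → mol O = 0.22380 ÷ 15.999 = 0.013989 mol
Divide by the smallest (0.013989 mol): C 3.985, H 7.968, Br 1.992, O 1.000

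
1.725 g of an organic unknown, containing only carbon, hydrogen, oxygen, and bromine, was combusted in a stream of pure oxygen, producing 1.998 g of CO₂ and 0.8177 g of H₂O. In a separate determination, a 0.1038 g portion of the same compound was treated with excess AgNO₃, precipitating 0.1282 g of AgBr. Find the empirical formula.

C4H8BrO

mol C = 1.998 g CO₂ ÷ 44.009 g/mol = 0.045400 mol
mol H = 2 × 0.8177 g H₂O ÷ 18.015 g/mol = 0.090780 mol
From the AgBr data: mol Br per gram of compound = (0.1282 ÷ 187.772) ÷ 0.1038 = 0.0065775 mol/g, so in the 1.725 g combustion sample mol Br = 0.011346 mol
mass O = 1.725 − (0.54530 + 0.091506 + 0.90660) = 0.18159 g → mol O = 0.18159 ÷ 15.999 = 0.011350 mol
Divide by the smallest (0.011346 mol): C 4.001, H 8.001, Br 1.000, O 1.000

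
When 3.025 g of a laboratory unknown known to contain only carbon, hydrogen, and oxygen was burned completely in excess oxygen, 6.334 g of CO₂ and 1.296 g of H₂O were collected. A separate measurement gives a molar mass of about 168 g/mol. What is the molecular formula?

C8H8O4

mol C = 6.334 g CO₂ ÷ 44.009 g/mol = 0.14393 mol
mol H = 2 × 1.296 g H₂O ÷ 18.015 g/mol = 0.14388 mol
mass O = 3.025 − (1.7287 + 0.14503) = 1.1513 g → mol O = 1.1513 ÷ 15.999 = 0.071960 mol
Divide by the smallest (0.071960 mol): C 2.000, H 1.999, O 1.000
Empirical formula: C2H2O
Empirical-formula mass = 42.04 g/mol; 168 ÷ 42.04 ≈ 4, so the molecular formula is C8H8O4.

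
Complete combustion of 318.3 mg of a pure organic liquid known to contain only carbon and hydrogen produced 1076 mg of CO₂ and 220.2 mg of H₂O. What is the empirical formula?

mol C = 1.076 g CO₂ ÷ 44.009 g/mol = 0.024450 mol
mol H = 2 × 0.2202 g H₂O ÷ 18.015 g/mol = 0.024446 mol
Divide by the smallest (0.024446 mol): C 1.000, H 1.000

CH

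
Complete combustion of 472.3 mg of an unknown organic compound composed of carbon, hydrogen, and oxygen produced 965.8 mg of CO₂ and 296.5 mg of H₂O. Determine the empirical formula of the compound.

mol C = 0.9658 g CO₂ ÷ 44.009 g/mol = 0.021946 mol
mol H = 2 × 0.2965 g H₂O ÷ 18.015 g/mol = 0.032917 mol
mass O = 0.4723 − (0.26359 + 0.033180) = 0.17553 g → mol O = 0.17553 ÷ 15.999 = 0.010971 mol
Divide by the smallest (0.010971 mol): C 2.000, H 3.000, O 1.000

C2H3O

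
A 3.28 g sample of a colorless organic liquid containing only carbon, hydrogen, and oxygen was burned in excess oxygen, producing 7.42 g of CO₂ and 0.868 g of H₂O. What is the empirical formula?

mol C = 7.42 g CO₂ ÷ 44.009 g/mol = 0.1686 mol
mol H = 2 × 0.868 g H₂O ÷ 18.015 g/mol = 0.09636 mol
mass O = 3.28 − (2.025 + 0.09714) = 1.158 g → mol O = 1.158 ÷ 15.999 = 0.07237 mol
Divide by the smallest (0.07237 mol): C 2.330, H 1.332, O 1.000
Multiplying each by 3 gives whole numbers: C 6.99, H 3.99, O 3.00

C7H4O3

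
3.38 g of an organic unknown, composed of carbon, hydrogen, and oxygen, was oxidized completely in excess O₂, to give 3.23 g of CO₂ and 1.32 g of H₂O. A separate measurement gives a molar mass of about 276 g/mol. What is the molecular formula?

mol C = 3.23 g CO₂ ÷ 44.009 g/mol = 0.07339 mol
mol H = 2 × 1.32 g H₂O ÷ 18.015 g/mol = 0.1465 mol
mass O = 3.38 − (0.8815 + 0.1477) = 2.351 g → mol O = 2.351 ÷ 15.999 = 0.1469 mol
Divide by the smallest (0.07339 mol): C 1.000, H 1.997, O 2.002
Empirical formula: CH2O2
Empirical-formula mass = 46.02 g/mol; 276 ÷ 46.02 ≈ 6, so the molecular formula is C6H12O12.

C6H12O12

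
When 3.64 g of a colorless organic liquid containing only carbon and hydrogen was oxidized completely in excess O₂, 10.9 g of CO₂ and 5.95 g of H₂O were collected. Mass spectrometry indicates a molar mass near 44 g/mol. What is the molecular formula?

mol C = 10.9 g CO₂ ÷ 44.009 g/mol = 0.2477 mol
mol H = 2 × 5.95 g H₂O ÷ 18.015 g/mol = 0.6606 mol
Divide by the smallest (0.2477 mol): C 1.000, H 2.667
Multiplying each by 3 gives whole numbers: C 3.00, H 8.00
Empirical formula: C3H8
Empirical-formula mass = 44.10 g/mol; 44 ÷ 44.10 ≈ 1, so the molecular formula is C3H8.

C3H8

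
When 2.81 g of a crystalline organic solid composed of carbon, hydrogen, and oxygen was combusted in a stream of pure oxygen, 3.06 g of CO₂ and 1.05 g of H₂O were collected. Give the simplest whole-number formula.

mol C = 3.06 g CO₂ ÷ 44.009 g/mol = 0.06953 mol
mol H = 2 × 1.05 g H₂O ÷ 18.015 g/mol = 0.1166 mol
mass O = 2.81 − (0.8351 + 0.1175) = 1.857 g → mol O = 1.857 ÷ 15.999 = 0.1161 mol
Divide by the smallest (0.06953 mol): C 1.000, H 1.677, O 1.670
Multiplying each by 3 gives whole numbers: C 3.00, H 5.03, O 5.01

C3H5O5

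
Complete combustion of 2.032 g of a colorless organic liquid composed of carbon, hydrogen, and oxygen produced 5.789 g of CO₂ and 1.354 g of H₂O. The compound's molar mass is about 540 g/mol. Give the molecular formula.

mol C = 5.789 g CO₂ ÷ 44.009 g/mol = 0.13154 mol
mol H = 2 × 1.354 g H₂O ÷ 18.015 g/mol = 0.15032 mol
mass O = 2.032 − (1.5799 + 0.15152) = 0.30054 g → mol O = 0.30054 ÷ 15.999 = 0.018785 mol
Divide by the smallest (0.018785 mol): C 7.003, H 8.002, O 1.000
Empirical formula: C7H8O
Empirical-formula mass = 108.14 g/mol; 540 ÷ 108.14 ≈ 5, so the molecular formula is C35H40O5.

C35H40O5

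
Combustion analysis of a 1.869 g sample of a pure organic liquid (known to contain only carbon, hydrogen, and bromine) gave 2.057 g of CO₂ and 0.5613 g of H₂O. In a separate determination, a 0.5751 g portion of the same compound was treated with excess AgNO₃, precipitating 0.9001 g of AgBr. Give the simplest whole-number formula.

mol C = 2.057 g CO₂ ÷ 44.009 g/mol = 0.046740 mol
mol H = 2 × 0.5613 g H₂O ÷ 18.015 g/mol = 0.062315 mol
From the AgBr data: mol Br per gram of compound = (0.9001 ÷ 187.772) ÷ 0.5751 = 0.0083352 mol/g, so in the 1.869 g combustion sample mol Br = 0.015579 mol
Divide by the smallest (0.015579 mol): C 3.000, H 4.000, Br 1.000

C3H4Br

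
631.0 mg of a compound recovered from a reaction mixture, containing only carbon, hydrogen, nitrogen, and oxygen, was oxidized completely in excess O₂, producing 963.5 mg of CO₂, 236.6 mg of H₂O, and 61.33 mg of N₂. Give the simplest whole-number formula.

mol C = 0.9635 g CO₂ ÷ 44.009 g/mol = 0.021893 mol
mol H = 2 × 0.2366 g H₂O ÷ 18.015 g/mol = 0.026267 mol
mol N = 2 × 0.06133 g N₂ ÷ 28.014 g/mol = 0.0043785 mol
mass O = 0.6310 − (0.26296 + 0.026477 + 0.061330) = 0.28023 g → mol O = 0.28023 ÷ 15.999 = 0.017516 mol
Divide by the smallest (0.0043785 mol): C 5.000, H 5.999, N 1.000, O 4.000

C5H6NO4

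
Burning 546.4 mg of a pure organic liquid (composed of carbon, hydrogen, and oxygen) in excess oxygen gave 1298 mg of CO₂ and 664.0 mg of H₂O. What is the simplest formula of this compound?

C4H10O

mol C = 1.298 g CO₂ ÷ 44.009 g/mol = 0.029494 mol
mol H = 2 × 0.6640 g H₂O ÷ 18.015 g/mol = 0.073716 mol
mass O = 0.5464 − (0.35425 + 0.074306) = 0.11784 g → mol O = 0.11784 ÷ 15.999 = 0.0073656 mol
Divide by the smallest (0.0073656 mol): C 4.004, H 10.008, O 1.000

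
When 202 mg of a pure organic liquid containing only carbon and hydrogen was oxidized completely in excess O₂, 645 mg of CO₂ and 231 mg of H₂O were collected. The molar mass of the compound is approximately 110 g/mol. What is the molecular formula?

C8H14

mol C = 0.645 g CO₂ ÷ 44.009 g/mol = 0.01466 mol
mol H = 2 × 0.231 g H₂O ÷ 18.015 g/mol = 0.02565 mol
Divide by the smallest (0.01466 mol): C 1.000, H 1.750
Multiplying each by 4 gives whole numbers: C 4.00, H 7.00
Empirical formula: C4H7
Empirical-formula mass = 55.10 g/mol; 110 ÷ 55.10 ≈ 2, so the molecular formula is C8H14.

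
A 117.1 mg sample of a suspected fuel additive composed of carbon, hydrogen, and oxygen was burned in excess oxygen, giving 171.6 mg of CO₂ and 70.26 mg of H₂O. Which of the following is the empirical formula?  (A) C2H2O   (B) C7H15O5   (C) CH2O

(C) CH2O

mol C = 0.1716 g CO₂ ÷ 44.009 g/mol = 0.0038992 mol
mol H = 2 × 0.07026 g H₂O ÷ 18.015 g/mol = 0.0078002 mol
mass O = 0.1171 − (0.046833 + 0.0078626) = 0.062404 g → mol O = 0.062404 ÷ 15.999 = 0.0039005 mol
Divide by the smallest (0.0038992 mol): C 1.000, H 2.000, O 1.000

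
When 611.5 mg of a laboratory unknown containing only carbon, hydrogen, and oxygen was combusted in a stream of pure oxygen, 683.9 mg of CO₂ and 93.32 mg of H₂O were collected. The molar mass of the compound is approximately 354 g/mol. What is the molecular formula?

C9H6O15

mol C = 0.6839 g CO₂ ÷ 44.009 g/mol = 0.015540 mol
mol H = 2 × 0.09332 g H₂O ÷ 18.015 g/mol = 0.010360 mol
mass O = 0.6115 − (0.18665 + 0.010443) = 0.41441 g → mol O = 0.41441 ÷ 15.999 = 0.025902 mol
Divide by the smallest (0.010360 mol): C 1.500, H 1.000, O 2.500
Multiplying each by 2 gives whole numbers: C 3.00, H 2.00, O 5.00
Empirical formula: C3H2O5
Empirical-formula mass = 118.04 g/mol; 354 ÷ 118.04 ≈ 3, so the molecular formula is C9H6O15.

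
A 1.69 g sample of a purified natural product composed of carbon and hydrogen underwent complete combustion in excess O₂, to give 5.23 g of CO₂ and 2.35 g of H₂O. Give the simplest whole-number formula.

C5H11

mol C = 5.23 g CO₂ ÷ 44.009 g/mol = 0.1188 mol
mol H = 2 × 2.35 g H₂O ÷ 18.015 g/mol = 0.2609 mol
Divide by the smallest (0.1188 mol): C 1.000, H 2.195
Multiplying each by 5 gives whole numbers: C 5.00, H 10.98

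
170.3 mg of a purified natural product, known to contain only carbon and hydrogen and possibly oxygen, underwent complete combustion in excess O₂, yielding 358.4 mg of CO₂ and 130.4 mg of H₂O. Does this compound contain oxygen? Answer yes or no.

yes

mol C = 0.3584 g CO₂ ÷ 44.009 g/mol = 0.0081438 mol
mol H = 2 × 0.1304 g H₂O ÷ 18.015 g/mol = 0.014477 mol
C and H account for only 0.11241 g of the 0.1703 g sample; the remaining 0.057892 g must be oxygen.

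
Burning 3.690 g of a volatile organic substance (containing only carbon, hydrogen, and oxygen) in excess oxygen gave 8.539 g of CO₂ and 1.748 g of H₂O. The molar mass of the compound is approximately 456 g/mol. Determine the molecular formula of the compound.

mol C = 8.539 g CO₂ ÷ 44.009 g/mol = 0.19403 mol
mol H = 2 × 1.748 g H₂O ÷ 18.015 g/mol = 0.19406 mol
mass O = 3.690 − (2.3305 + 0.19561) = 1.1639 g → mol O = 1.1639 ÷ 15.999 = 0.072749 mol
Divide by the smallest (0.072749 mol): C 2.667, H 2.668, O 1.000
Multiplying each by 3 gives whole numbers: C 8.00, H 8.00, O 3.00
Empirical formula: C8H8O3
Empirical-formula mass = 152.15 g/mol; 456 ÷ 152.15 ≈ 3, so the molecular formula is C24H24O9.

C24H24O9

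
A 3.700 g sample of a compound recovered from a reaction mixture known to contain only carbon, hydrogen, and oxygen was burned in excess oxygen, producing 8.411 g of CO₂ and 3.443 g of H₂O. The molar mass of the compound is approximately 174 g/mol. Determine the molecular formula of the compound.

mol C = 8.411 g CO₂ ÷ 44.009 g/mol = 0.19112 mol
mol H = 2 × 3.443 g H₂O ÷ 18.015 g/mol = 0.38224 mol
mass O = 3.700 − (2.2955 + 0.38529) = 1.0192 g → mol O = 1.0192 ÷ 15.999 = 0.063702 mol
Divide by the smallest (0.063702 mol): C 3.000, H 6.000, O 1.000
Empirical formula: C3H6O
Empirical-formula mass = 58.08 g/mol; 174 ÷ 58.08 ≈ 3, so the molecular formula is C9H18O3.

C9H18O3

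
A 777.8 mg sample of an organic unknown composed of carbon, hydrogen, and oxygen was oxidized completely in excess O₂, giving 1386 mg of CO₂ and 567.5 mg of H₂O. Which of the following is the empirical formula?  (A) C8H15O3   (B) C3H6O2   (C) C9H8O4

mol C = 1.386 g CO₂ ÷ 44.009 g/mol = 0.031494 mol
mol H = 2 × 0.5675 g H₂O ÷ 18.015 g/mol = 0.063003 mol
mass O = 0.7778 − (0.37827 + 0.063507) = 0.33602 g → mol O = 0.33602 ÷ 15.999 = 0.021003 mol
Divide by the smallest (0.021003 mol): C 1.499, H 3.000, O 1.000
Multiplying each by 2 gives whole numbers: C 3.00, H 6.00, O 2.00

(B) C3H6O2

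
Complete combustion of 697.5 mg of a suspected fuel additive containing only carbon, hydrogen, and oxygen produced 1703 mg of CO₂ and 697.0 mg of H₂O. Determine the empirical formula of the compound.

C4H8O

mol C = 1.703 g CO₂ ÷ 44.009 g/mol = 0.038697 mol
mol H = 2 × 0.6970 g H₂O ÷ 18.015 g/mol = 0.077380 mol
mass O = 0.6975 − (0.46479 + 0.077999) = 0.15472 g → mol O = 0.15472 ÷ 15.999 = 0.0096703 mol
Divide by the smallest (0.0096703 mol): C 4.002, H 8.002, O 1.000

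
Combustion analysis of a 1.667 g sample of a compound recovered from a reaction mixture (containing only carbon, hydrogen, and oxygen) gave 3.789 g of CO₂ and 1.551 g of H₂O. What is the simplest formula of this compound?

mol C = 3.789 g CO₂ ÷ 44.009 g/mol = 0.086096 mol
mol H = 2 × 1.551 g H₂O ÷ 18.015 g/mol = 0.17219 mol
mass O = 1.667 − (1.0341 + 0.17357) = 0.45933 g → mol O = 0.45933 ÷ 15.999 = 0.028710 mol
Divide by the smallest (0.028710 mol): C 2.999, H 5.998, O 1.000

C3H6O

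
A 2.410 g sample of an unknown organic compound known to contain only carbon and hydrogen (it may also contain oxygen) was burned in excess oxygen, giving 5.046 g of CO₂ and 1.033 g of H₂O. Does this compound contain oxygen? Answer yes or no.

mol C = 5.046 g CO₂ ÷ 44.009 g/mol = 0.11466 mol
mol H = 2 × 1.033 g H₂O ÷ 18.015 g/mol = 0.11468 mol
C and H account for only 1.4928 g of the 2.410 g sample; the remaining 0.91724 g must be oxygen.

yes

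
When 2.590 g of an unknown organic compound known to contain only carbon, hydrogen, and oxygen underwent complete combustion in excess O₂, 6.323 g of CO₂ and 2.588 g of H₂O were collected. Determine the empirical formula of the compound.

C4H8O

mol C = 6.323 g CO₂ ÷ 44.009 g/mol = 0.14368 mol
mol H = 2 × 2.588 g H₂O ÷ 18.015 g/mol = 0.28732 mol
mass O = 2.590 − (1.7257 + 0.28961) = 0.57470 g → mol O = 0.57470 ÷ 15.999 = 0.035921 mol
Divide by the smallest (0.035921 mol): C 4.000, H 7.999, O 1.000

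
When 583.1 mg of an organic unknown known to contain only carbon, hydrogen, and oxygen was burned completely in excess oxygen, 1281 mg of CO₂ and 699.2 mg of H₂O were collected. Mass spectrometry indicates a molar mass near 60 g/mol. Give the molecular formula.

C3H8O

mol C = 1.281 g CO₂ ÷ 44.009 g/mol = 0.029108 mol
mol H = 2 × 0.6992 g H₂O ÷ 18.015 g/mol = 0.077624 mol
mass O = 0.5831 − (0.34961 + 0.078245) = 0.15524 g → mol O = 0.15524 ÷ 15.999 = 0.0097033 mol
Divide by the smallest (0.0097033 mol): C 3.000, H 8.000, O 1.000
Empirical formula: C3H8O
Empirical-formula mass = 60.10 g/mol; 60 ÷ 60.10 ≈ 1, so the molecular formula is C3H8O.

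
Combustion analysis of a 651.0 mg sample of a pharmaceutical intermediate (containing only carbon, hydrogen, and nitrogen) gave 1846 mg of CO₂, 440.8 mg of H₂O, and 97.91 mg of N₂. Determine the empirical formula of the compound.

mol C = 1.846 g CO₂ ÷ 44.009 g/mol = 0.041946 mol
mol H = 2 × 0.4408 g H₂O ÷ 18.015 g/mol = 0.048937 mol
mol N = 2 × 0.09791 g N₂ ÷ 28.014 g/mol = 0.0069901 mol
Divide by the smallest (0.0069901 mol): C 6.001, H 7.001, N 1.000

C6H7N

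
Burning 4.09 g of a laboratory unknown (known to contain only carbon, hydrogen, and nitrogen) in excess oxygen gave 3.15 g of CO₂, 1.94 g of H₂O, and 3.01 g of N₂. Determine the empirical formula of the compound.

CH3N3

mol C = 3.15 g CO₂ ÷ 44.009 g/mol = 0.07158 mol
mol H = 2 × 1.94 g H₂O ÷ 18.015 g/mol = 0.2154 mol
mol N = 2 × 3.01 g N₂ ÷ 28.014 g/mol = 0.2149 mol
Divide by the smallest (0.07158 mol): C 1.000, H 3.009, N 3.002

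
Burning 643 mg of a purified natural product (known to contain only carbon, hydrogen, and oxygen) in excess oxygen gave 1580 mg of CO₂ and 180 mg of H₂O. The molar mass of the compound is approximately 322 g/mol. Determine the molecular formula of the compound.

mol C = 1.58 g CO₂ ÷ 44.009 g/mol = 0.03590 mol
mol H = 2 × 0.180 g H₂O ÷ 18.015 g/mol = 0.01998 mol
mass O = 0.643 − (0.4312 + 0.02014) = 0.1916 g → mol O = 0.1916 ÷ 15.999 = 0.01198 mol
Divide by the smallest (0.01198 mol): C 2.997, H 1.668, O 1.000
Multiplying each by 3 gives whole numbers: C 8.99, H 5.00, O 3.00
Empirical formula: C9H5O3
Empirical-formula mass = 161.14 g/mol; 322 ÷ 161.14 ≈ 2, so the molecular formula is C18H10O6.

C18H10O6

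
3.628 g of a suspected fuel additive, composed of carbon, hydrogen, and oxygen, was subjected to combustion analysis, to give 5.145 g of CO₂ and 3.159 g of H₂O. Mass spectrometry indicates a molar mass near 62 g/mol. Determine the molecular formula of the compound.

mol C = 5.145 g CO₂ ÷ 44.009 g/mol = 0.11691 mol
mol H = 2 × 3.159 g H₂O ÷ 18.015 g/mol = 0.35071 mol
mass O = 3.628 − (1.4042 + 0.35351) = 1.8703 g → mol O = 1.8703 ÷ 15.999 = 0.11690 mol
Divide by the smallest (0.11690 mol): C 1.000, H 3.000, O 1.000
Empirical formula: CH3O
Empirical-formula mass = 31.03 g/mol; 62 ÷ 31.03 ≈ 2, so the molecular formula is C2H6O2.

C2H6O2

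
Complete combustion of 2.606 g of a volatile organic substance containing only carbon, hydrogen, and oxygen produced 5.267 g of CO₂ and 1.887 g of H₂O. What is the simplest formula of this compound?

C4H7O2

mol C = 5.267 g CO₂ ÷ 44.009 g/mol = 0.11968 mol
mol H = 2 × 1.887 g H₂O ÷ 18.015 g/mol = 0.20949 mol
mass O = 2.606 − (1.4375 + 0.21117) = 0.95735 g → mol O = 0.95735 ÷ 15.999 = 0.059838 mol
Divide by the smallest (0.059838 mol): C 2.000, H 3.501, O 1.000
Multiplying each by 2 gives whole numbers: C 4.00, H 7.00, O 2.00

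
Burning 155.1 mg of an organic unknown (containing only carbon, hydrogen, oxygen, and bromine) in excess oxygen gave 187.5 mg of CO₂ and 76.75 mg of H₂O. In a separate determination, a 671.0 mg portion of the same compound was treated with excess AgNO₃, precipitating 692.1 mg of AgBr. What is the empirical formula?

C5H10BrO2

mol C = 0.1875 g CO₂ ÷ 44.009 g/mol = 0.0042605 mol
mol H = 2 × 0.07675 g H₂O ÷ 18.015 g/mol = 0.0085207 mol
From the AgBr data: mol Br per gram of compound = (0.6921 ÷ 187.772) ÷ 0.6710 = 0.0054931 mol/g, so in the 0.1551 g combustion sample mol Br = 0.00085198 mol
mass O = 0.1551 − (0.051173 + 0.0085888 + 0.068076) = 0.027262 g → mol O = 0.027262 ÷ 15.999 = 0.0017040 mol
Divide by the smallest (0.00085198 mol): C 5.001, H 10.001, Br 1.000, O 2.000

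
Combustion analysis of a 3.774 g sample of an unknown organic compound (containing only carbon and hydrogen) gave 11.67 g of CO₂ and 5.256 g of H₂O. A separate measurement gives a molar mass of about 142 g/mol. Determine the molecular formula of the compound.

mol C = 11.67 g CO₂ ÷ 44.009 g/mol = 0.26517 mol
mol H = 2 × 5.256 g H₂O ÷ 18.015 g/mol = 0.58351 mol
Divide by the smallest (0.26517 mol): C 1.000, H 2.201
Multiplying each by 5 gives whole numbers: C 5.00, H 11.00
Empirical formula: C5H11
Empirical-formula mass = 71.14 g/mol; 142 ÷ 71.14 ≈ 2, so the molecular formula is C10H22.

C10H22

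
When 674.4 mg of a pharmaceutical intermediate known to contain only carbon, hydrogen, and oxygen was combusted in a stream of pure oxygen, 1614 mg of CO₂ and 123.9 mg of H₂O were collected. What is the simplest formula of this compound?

mol C = 1.614 g CO₂ ÷ 44.009 g/mol = 0.036674 mol
mol H = 2 × 0.1239 g H₂O ÷ 18.015 g/mol = 0.013755 mol
mass O = 0.6744 − (0.44050 + 0.013865) = 0.22004 g → mol O = 0.22004 ÷ 15.999 = 0.013753 mol
Divide by the smallest (0.013753 mol): C 2.667, H 1.000, O 1.000
Multiplying each by 3 gives whole numbers: C 8.00, H 3.00, O 3.00

C8H3O3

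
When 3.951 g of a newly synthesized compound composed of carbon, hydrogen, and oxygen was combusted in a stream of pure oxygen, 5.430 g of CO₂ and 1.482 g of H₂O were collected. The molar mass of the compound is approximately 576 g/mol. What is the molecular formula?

mol C = 5.430 g CO₂ ÷ 44.009 g/mol = 0.12338 mol
mol H = 2 × 1.482 g H₂O ÷ 18.015 g/mol = 0.16453 mol
mass O = 3.951 − (1.4820 + 0.16585) = 2.3032 g → mol O = 2.3032 ÷ 15.999 = 0.14396 mol
Divide by the smallest (0.12338 mol): C 1.000, H 1.333, O 1.167
Multiplying each by 6 gives whole numbers: C 6.00, H 8.00, O 7.00
Empirical formula: C6H8O7
Empirical-formula mass = 192.12 g/mol; 576 ÷ 192.12 ≈ 3, so the molecular formula is C18H24O21.

C18H24O21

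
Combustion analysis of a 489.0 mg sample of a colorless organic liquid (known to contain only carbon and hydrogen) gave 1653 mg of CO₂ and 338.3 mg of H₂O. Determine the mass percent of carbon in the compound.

92.26%

mol C = 1.653 g CO₂ ÷ 44.009 g/mol = 0.037560 mol
mol H = 2 × 0.3383 g H₂O ÷ 18.015 g/mol = 0.037558 mol
mass % C = 0.45114 g ÷ 0.4890 g × 100%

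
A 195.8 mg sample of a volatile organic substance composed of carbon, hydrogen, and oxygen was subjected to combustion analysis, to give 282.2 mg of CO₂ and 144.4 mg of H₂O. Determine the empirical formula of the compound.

C2H5O2

mol C = 0.2822 g CO₂ ÷ 44.009 g/mol = 0.0064123 mol
mol H = 2 × 0.1444 g H₂O ÷ 18.015 g/mol = 0.016031 mol
mass O = 0.1958 − (0.077018 + 0.016159) = 0.10262 g → mol O = 0.10262 ÷ 15.999 = 0.0064143 mol
Divide by the smallest (0.0064123 mol): C 1.000, H 2.500, O 1.000
Multiplying each by 2 gives whole numbers: C 2.00, H 5.00, O 2.00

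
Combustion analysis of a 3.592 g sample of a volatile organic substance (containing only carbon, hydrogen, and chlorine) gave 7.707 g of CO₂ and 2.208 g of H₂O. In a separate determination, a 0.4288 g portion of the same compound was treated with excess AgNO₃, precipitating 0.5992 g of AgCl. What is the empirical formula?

C5H7Cl

mol C = 7.707 g CO₂ ÷ 44.009 g/mol = 0.17512 mol
mol H = 2 × 2.208 g H₂O ÷ 18.015 g/mol = 0.24513 mol
From the AgCl data: mol Cl per gram of compound = (0.5992 ÷ 143.318) ÷ 0.4288 = 0.0097503 mol/g, so in the 3.592 g combustion sample mol Cl = 0.035023 mol
Divide by the smallest (0.035023 mol): C 5.000, H 6.999, Cl 1.000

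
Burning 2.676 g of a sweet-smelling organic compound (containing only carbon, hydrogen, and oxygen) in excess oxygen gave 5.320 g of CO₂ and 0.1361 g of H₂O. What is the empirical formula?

C8HO5

mol C = 5.320 g CO₂ ÷ 44.009 g/mol = 0.12088 mol
mol H = 2 × 0.1361 g H₂O ÷ 18.015 g/mol = 0.015110 mol
mass O = 2.676 − (1.4519 + 0.015231) = 1.2088 g → mol O = 1.2088 ÷ 15.999 = 0.075556 mol
Divide by the smallest (0.015110 mol): C 8.000, H 1.000, O 5.001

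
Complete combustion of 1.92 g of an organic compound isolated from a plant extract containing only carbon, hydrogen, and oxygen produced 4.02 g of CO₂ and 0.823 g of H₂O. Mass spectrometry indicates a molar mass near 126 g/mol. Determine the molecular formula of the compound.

C6H6O3

mol C = 4.02 g CO₂ ÷ 44.009 g/mol = 0.09134 mol
mol H = 2 × 0.823 g H₂O ÷ 18.015 g/mol = 0.09137 mol
mass O = 1.92 − (1.097 + 0.09210) = 0.7308 g → mol O = 0.7308 ÷ 15.999 = 0.04568 mol
Divide by the smallest (0.04568 mol): C 2.000, H 2.000, O 1.000
Empirical formula: C2H2O
Empirical-formula mass = 42.04 g/mol; 126 ÷ 42.04 ≈ 3, so the molecular formula is C6H6O3.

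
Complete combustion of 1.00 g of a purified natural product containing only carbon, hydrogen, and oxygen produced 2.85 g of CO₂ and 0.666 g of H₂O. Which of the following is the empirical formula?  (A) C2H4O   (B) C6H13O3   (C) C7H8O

(C) C7H8O

mol C = 2.85 g CO₂ ÷ 44.009 g/mol = 0.06476 mol
mol H = 2 × 0.666 g H₂O ÷ 18.015 g/mol = 0.07394 mol
mass O = 1.00 − (0.7778 + 0.07453) = 0.1476 g → mol O = 0.1476 ÷ 15.999 = 0.009228 mol
Divide by the smallest (0.009228 mol): C 7.017, H 8.012, O 1.000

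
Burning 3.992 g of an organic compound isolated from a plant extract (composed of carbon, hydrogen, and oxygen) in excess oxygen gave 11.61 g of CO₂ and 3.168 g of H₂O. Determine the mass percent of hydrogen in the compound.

mol C = 11.61 g CO₂ ÷ 44.009 g/mol = 0.26381 mol
mol H = 2 × 3.168 g H₂O ÷ 18.015 g/mol = 0.35171 mol
mass O = 3.992 − (3.1686 + 0.35452) = 0.46886 g → mol O = 0.46886 ÷ 15.999 = 0.029306 mol
mass % H = 0.35452 g ÷ 3.992 g × 100%

8.88%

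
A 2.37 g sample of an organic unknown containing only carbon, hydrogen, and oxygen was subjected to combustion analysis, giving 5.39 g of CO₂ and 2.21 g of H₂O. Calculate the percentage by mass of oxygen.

mol C = 5.39 g CO₂ ÷ 44.009 g/mol = 0.1225 mol
mol H = 2 × 2.21 g H₂O ÷ 18.015 g/mol = 0.2454 mol
mass O = 2.37 − (1.471 + 0.2473) = 0.6516 g → mol O = 0.6516 ÷ 15.999 = 0.04073 mol
mass % O = 0.6516 g ÷ 2.37 g × 100%

27.5%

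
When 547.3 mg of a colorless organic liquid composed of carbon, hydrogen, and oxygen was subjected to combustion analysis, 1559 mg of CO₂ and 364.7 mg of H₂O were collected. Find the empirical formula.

C7H8O

mol C = 1.559 g CO₂ ÷ 44.009 g/mol = 0.035425 mol
mol H = 2 × 0.3647 g H₂O ÷ 18.015 g/mol = 0.040488 mol
mass O = 0.5473 − (0.42548 + 0.040812) = 0.081003 g → mol O = 0.081003 ÷ 15.999 = 0.0050630 mol
Divide by the smallest (0.0050630 mol): C 6.997, H 7.997, O 1.000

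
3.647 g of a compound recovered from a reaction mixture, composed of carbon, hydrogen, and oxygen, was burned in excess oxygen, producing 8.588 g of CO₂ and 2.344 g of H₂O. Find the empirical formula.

C3H4O

mol C = 8.588 g CO₂ ÷ 44.009 g/mol = 0.19514 mol
mol H = 2 × 2.344 g H₂O ÷ 18.015 g/mol = 0.26023 mol
mass O = 3.647 − (2.3438 + 0.26231) = 1.0408 g → mol O = 1.0408 ÷ 15.999 = 0.065057 mol
Divide by the smallest (0.065057 mol): C 3.000, H 4.000, O 1.000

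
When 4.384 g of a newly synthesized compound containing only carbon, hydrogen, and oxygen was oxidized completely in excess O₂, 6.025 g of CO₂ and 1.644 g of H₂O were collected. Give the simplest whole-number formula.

C6H8O7

mol C = 6.025 g CO₂ ÷ 44.009 g/mol = 0.13690 mol
mol H = 2 × 1.644 g H₂O ÷ 18.015 g/mol = 0.18251 mol
mass O = 4.384 − (1.6444 + 0.18397) = 2.5557 g → mol O = 2.5557 ÷ 15.999 = 0.15974 mol
Divide by the smallest (0.13690 mol): C 1.000, H 1.333, O 1.167
Multiplying each by 6 gives whole numbers: C 6.00, H 8.00, O 7.00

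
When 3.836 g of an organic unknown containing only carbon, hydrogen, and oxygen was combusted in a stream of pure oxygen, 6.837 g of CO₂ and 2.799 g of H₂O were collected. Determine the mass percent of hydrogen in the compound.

8.17%

mol C = 6.837 g CO₂ ÷ 44.009 g/mol = 0.15535 mol
mol H = 2 × 2.799 g H₂O ÷ 18.015 g/mol = 0.31074 mol
mass O = 3.836 − (1.8660 + 0.31323) = 1.6568 g → mol O = 1.6568 ÷ 15.999 = 0.10356 mol
mass % H = 0.31323 g ÷ 3.836 g × 100%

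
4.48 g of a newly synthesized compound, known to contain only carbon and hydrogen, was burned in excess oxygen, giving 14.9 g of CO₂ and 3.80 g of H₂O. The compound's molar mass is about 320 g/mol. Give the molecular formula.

mol C = 14.9 g CO₂ ÷ 44.009 g/mol = 0.3386 mol
mol H = 2 × 3.80 g H₂O ÷ 18.015 g/mol = 0.4219 mol
Divide by the smallest (0.3386 mol): C 1.000, H 1.246
Multiplying each by 4 gives whole numbers: C 4.00, H 4.98
Empirical formula: C4H5
Empirical-formula mass = 53.08 g/mol; 320 ÷ 53.08 ≈ 6, so the molecular formula is C24H30.

C24H30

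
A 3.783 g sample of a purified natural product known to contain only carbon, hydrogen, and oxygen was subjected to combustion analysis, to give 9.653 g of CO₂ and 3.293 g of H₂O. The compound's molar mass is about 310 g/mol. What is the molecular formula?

mol C = 9.653 g CO₂ ÷ 44.009 g/mol = 0.21934 mol
mol H = 2 × 3.293 g H₂O ÷ 18.015 g/mol = 0.36558 mol
mass O = 3.783 − (2.6345 + 0.36851) = 0.77998 g → mol O = 0.77998 ÷ 15.999 = 0.048752 mol
Divide by the smallest (0.048752 mol): C 4.499, H 7.499, O 1.000
Multiplying each by 2 gives whole numbers: C 9.00, H 15.00, O 2.00
Empirical formula: C9H15O2
Empirical-formula mass = 155.22 g/mol; 310 ÷ 155.22 ≈ 2, so the molecular formula is C18H30O4.

C18H30O4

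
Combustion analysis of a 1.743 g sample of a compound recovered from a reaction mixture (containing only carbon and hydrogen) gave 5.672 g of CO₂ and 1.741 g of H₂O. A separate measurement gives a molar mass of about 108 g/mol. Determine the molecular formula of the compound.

C8H12

mol C = 5.672 g CO₂ ÷ 44.009 g/mol = 0.12888 mol
mol H = 2 × 1.741 g H₂O ÷ 18.015 g/mol = 0.19328 mol
Divide by the smallest (0.12888 mol): C 1.000, H 1.500
Multiplying each by 2 gives whole numbers: C 2.00, H 3.00
Empirical formula: C2H3
Empirical-formula mass = 27.05 g/mol; 108 ÷ 27.05 ≈ 4, so the molecular formula is C8H12.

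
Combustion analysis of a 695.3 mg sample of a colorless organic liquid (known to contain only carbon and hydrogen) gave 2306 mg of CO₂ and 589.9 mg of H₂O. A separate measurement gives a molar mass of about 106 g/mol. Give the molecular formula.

C8H10

mol C = 2.306 g CO₂ ÷ 44.009 g/mol = 0.052398 mol
mol H = 2 × 0.5899 g H₂O ÷ 18.015 g/mol = 0.065490 mol
Divide by the smallest (0.052398 mol): C 1.000, H 1.250
Multiplying each by 4 gives whole numbers: C 4.00, H 5.00
Empirical formula: C4H5
Empirical-formula mass = 53.08 g/mol; 106 ÷ 53.08 ≈ 2, so the molecular formula is C8H10.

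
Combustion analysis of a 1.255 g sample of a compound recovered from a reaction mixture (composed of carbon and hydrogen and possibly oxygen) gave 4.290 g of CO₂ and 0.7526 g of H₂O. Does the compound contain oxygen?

mol C = 4.290 g CO₂ ÷ 44.009 g/mol = 0.097480 mol
mol H = 2 × 0.7526 g H₂O ÷ 18.015 g/mol = 0.083553 mol
C and H together account for 1.2551 g — essentially the entire 1.255 g sample — so the compound contains no oxygen.

no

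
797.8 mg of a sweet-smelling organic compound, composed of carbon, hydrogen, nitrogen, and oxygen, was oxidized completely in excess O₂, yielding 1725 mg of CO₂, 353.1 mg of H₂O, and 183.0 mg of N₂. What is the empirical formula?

mol C = 1.725 g CO₂ ÷ 44.009 g/mol = 0.039197 mol
mol H = 2 × 0.3531 g H₂O ÷ 18.015 g/mol = 0.039201 mol
mol N = 2 × 0.1830 g N₂ ÷ 28.014 g/mol = 0.013065 mol
mass O = 0.7978 − (0.47079 + 0.039514 + 0.18300) = 0.10450 g → mol O = 0.10450 ÷ 15.999 = 0.0065314 mol
Divide by the smallest (0.0065314 mol): C 6.001, H 6.002, N 2.000, O 1.000

C6H6N2O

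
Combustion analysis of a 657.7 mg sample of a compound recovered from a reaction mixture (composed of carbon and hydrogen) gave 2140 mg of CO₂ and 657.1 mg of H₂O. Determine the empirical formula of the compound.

C2H3

mol C = 2.140 g CO₂ ÷ 44.009 g/mol = 0.048626 mol
mol H = 2 × 0.6571 g H₂O ÷ 18.015 g/mol = 0.072950 mol
Divide by the smallest (0.048626 mol): C 1.000, H 1.500
Multiplying each by 2 gives whole numbers: C 2.00, H 3.00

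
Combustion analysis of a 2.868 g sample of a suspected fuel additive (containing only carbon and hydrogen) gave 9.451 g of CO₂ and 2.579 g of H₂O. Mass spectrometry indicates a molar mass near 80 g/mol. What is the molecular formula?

C6H8

mol C = 9.451 g CO₂ ÷ 44.009 g/mol = 0.21475 mol
mol H = 2 × 2.579 g H₂O ÷ 18.015 g/mol = 0.28632 mol
Divide by the smallest (0.21475 mol): C 1.000, H 1.333
Multiplying each by 3 gives whole numbers: C 3.00, H 4.00
Empirical formula: C3H4
Empirical-formula mass = 40.06 g/mol; 80 ÷ 40.06 ≈ 2, so the molecular formula is C6H8.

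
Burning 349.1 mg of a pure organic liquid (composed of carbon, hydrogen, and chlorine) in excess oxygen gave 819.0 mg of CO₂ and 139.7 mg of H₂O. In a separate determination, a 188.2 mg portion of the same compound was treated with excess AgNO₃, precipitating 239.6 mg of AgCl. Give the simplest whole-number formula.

mol C = 0.8190 g CO₂ ÷ 44.009 g/mol = 0.018610 mol
mol H = 2 × 0.1397 g H₂O ÷ 18.015 g/mol = 0.015509 mol
From the AgCl data: mol Cl per gram of compound = (0.2396 ÷ 143.318) ÷ 0.1882 = 0.0088831 mol/g, so in the 0.3491 g combustion sample mol Cl = 0.0031011 mol
Divide by the smallest (0.0031011 mol): C 6.001, H 5.001, Cl 1.000

C6H5Cl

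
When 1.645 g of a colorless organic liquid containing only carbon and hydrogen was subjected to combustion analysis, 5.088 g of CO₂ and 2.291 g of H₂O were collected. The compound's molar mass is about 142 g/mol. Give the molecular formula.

mol C = 5.088 g CO₂ ÷ 44.009 g/mol = 0.11561 mol
mol H = 2 × 2.291 g H₂O ÷ 18.015 g/mol = 0.25434 mol
Divide by the smallest (0.11561 mol): C 1.000, H 2.200
Multiplying each by 5 gives whole numbers: C 5.00, H 11.00
Empirical formula: C5H11
Empirical-formula mass = 71.14 g/mol; 142 ÷ 71.14 ≈ 2, so the molecular formula is C10H22.

C10H22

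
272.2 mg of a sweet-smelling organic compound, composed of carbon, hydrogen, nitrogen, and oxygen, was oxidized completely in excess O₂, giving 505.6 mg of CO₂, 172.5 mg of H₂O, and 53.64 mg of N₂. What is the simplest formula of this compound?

mol C = 0.5056 g CO₂ ÷ 44.009 g/mol = 0.011489 mol
mol H = 2 × 0.1725 g H₂O ÷ 18.015 g/mol = 0.019151 mol
mol N = 2 × 0.05364 g N₂ ÷ 28.014 g/mol = 0.0038295 mol
mass O = 0.2722 − (0.13799 + 0.019304 + 0.053640) = 0.061267 g → mol O = 0.061267 ÷ 15.999 = 0.0038294 mol
Divide by the smallest (0.0038294 mol): C 3.000, H 5.001, N 1.000, O 1.000

C3H5NO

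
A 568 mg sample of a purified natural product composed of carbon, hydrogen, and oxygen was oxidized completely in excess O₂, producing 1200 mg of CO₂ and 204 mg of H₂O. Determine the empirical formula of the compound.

C6H5O3

mol C = 1.20 g CO₂ ÷ 44.009 g/mol = 0.02727 mol
mol H = 2 × 0.204 g H₂O ÷ 18.015 g/mol = 0.02265 mol
mass O = 0.568 − (0.3275 + 0.02283) = 0.2177 g → mol O = 0.2177 ÷ 15.999 = 0.01360 mol
Divide by the smallest (0.01360 mol): C 2.004, H 1.665, O 1.000
Multiplying each by 3 gives whole numbers: C 6.01, H 4.99, O 3.00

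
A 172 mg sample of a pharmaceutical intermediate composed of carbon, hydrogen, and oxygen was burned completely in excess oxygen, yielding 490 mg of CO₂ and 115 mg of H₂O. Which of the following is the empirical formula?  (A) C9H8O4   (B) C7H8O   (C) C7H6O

(B) C7H8O

mol C = 0.490 g CO₂ ÷ 44.009 g/mol = 0.01113 mol
mol H = 2 × 0.115 g H₂O ÷ 18.015 g/mol = 0.01277 mol
mass O = 0.172 − (0.1337 + 0.01287) = 0.02540 g → mol O = 0.02540 ÷ 15.999 = 0.001588 mol
Divide by the smallest (0.001588 mol): C 7.013, H 8.042, O 1.000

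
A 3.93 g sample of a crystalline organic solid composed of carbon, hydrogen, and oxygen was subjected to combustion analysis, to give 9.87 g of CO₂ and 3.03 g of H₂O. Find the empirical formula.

mol C = 9.87 g CO₂ ÷ 44.009 g/mol = 0.2243 mol
mol H = 2 × 3.03 g H₂O ÷ 18.015 g/mol = 0.3364 mol
mass O = 3.93 − (2.694 + 0.3391) = 0.8972 g → mol O = 0.8972 ÷ 15.999 = 0.05608 mol
Divide by the smallest (0.05608 mol): C 3.999, H 5.999, O 1.000

C4H6O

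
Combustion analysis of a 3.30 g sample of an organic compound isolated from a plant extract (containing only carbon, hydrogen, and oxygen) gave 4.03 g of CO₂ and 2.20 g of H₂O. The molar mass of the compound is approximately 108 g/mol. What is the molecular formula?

mol C = 4.03 g CO₂ ÷ 44.009 g/mol = 0.09157 mol
mol H = 2 × 2.20 g H₂O ÷ 18.015 g/mol = 0.2442 mol
mass O = 3.30 − (1.100 + 0.2462) = 1.954 g → mol O = 1.954 ÷ 15.999 = 0.1221 mol
Divide by the smallest (0.09157 mol): C 1.000, H 2.667, O 1.334
Multiplying each by 3 gives whole numbers: C 3.00, H 8.00, O 4.00
Empirical formula: C3H8O4
Empirical-formula mass = 108.09 g/mol; 108 ÷ 108.09 ≈ 1, so the molecular formula is C3H8O4.

C3H8O4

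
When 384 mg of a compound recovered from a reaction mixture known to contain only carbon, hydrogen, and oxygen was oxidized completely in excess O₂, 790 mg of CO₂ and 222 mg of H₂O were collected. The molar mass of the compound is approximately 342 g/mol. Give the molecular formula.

C16H22O8

mol C = 0.790 g CO₂ ÷ 44.009 g/mol = 0.01795 mol
mol H = 2 × 0.222 g H₂O ÷ 18.015 g/mol = 0.02465 mol
mass O = 0.384 − (0.2156 + 0.02484) = 0.1435 g → mol O = 0.1435 ÷ 15.999 = 0.008972 mol
Divide by the smallest (0.008972 mol): C 2.001, H 2.747, O 1.000
Multiplying each by 4 gives whole numbers: C 8.00, H 10.99, O 4.00
Empirical formula: C8H11O4
Empirical-formula mass = 171.17 g/mol; 342 ÷ 171.17 ≈ 2, so the molecular formula is C16H22O8.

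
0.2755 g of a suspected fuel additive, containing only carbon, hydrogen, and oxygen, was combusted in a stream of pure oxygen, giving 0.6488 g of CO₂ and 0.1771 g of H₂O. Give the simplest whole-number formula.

C3H4O

mol C = 0.6488 g CO₂ ÷ 44.009 g/mol = 0.014742 mol
mol H = 2 × 0.1771 g H₂O ÷ 18.015 g/mol = 0.019661 mol
mass O = 0.2755 − (0.17707 + 0.019819) = 0.078610 g → mol O = 0.078610 ÷ 15.999 = 0.0049134 mol
Divide by the smallest (0.0049134 mol): C 3.000, H 4.002, O 1.000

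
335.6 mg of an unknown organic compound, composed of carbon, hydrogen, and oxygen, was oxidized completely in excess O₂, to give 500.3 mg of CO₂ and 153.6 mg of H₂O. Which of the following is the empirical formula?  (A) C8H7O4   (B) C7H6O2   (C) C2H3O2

(C) C2H3O2

mol C = 0.5003 g CO₂ ÷ 44.009 g/mol = 0.011368 mol
mol H = 2 × 0.1536 g H₂O ÷ 18.015 g/mol = 0.017052 mol
mass O = 0.3356 − (0.13654 + 0.017189) = 0.18187 g → mol O = 0.18187 ÷ 15.999 = 0.011367 mol
Divide by the smallest (0.011367 mol): C 1.000, H 1.500, O 1.000
Multiplying each by 2 gives whole numbers: C 2.00, H 3.00, O 2.00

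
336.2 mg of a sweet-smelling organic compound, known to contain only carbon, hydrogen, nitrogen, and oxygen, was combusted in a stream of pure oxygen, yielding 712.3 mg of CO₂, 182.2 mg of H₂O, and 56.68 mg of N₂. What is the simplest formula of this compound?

mol C = 0.7123 g CO₂ ÷ 44.009 g/mol = 0.016185 mol
mol H = 2 × 0.1822 g H₂O ÷ 18.015 g/mol = 0.020228 mol
mol N = 2 × 0.05668 g N₂ ÷ 28.014 g/mol = 0.0040465 mol
mass O = 0.3362 − (0.19440 + 0.020389 + 0.056680) = 0.064729 g → mol O = 0.064729 ÷ 15.999 = 0.0040458 mol
Divide by the smallest (0.0040458 mol): C 4.001, H 5.000, N 1.000, O 1.000

C4H5NO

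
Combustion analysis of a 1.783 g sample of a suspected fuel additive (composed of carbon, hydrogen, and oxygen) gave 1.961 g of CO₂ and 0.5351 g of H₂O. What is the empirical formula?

mol C = 1.961 g CO₂ ÷ 44.009 g/mol = 0.044559 mol
mol H = 2 × 0.5351 g H₂O ÷ 18.015 g/mol = 0.059406 mol
mass O = 1.783 − (0.53520 + 0.059881) = 1.1879 g → mol O = 1.1879 ÷ 15.999 = 0.074250 mol
Divide by the smallest (0.044559 mol): C 1.000, H 1.333, O 1.666
Multiplying each by 3 gives whole numbers: C 3.00, H 4.00, O 5.00

C3H4O5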